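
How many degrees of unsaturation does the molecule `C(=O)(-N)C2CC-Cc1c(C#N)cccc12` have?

Molecular formula from the SMILES: C12H12N2O.
DoU = (2C + 2 + N − H − X)/2 = (2·12 + 2 + 2 − 12 − 0)/2 = 16/2 = 8.
(Structurally: 2 ring(s) + 6 π bond(s) = 8.)

8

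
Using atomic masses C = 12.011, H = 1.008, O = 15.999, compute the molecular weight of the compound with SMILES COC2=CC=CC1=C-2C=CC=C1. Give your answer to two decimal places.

Molecular formula: C11H10O.
M = 11×12.011 + 10×1.008 + 1×15.999 = 158.20 g/mol.

158.20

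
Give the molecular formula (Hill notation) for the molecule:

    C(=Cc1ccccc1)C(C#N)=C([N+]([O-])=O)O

C11H8N2O3

Heavy atoms from the SMILES: 11 C, 2 N, 3 O.
Implicit hydrogens by atom environment:
  5 × C (aromatic): 1 H each → 5
  3 × C: no H
  2 × C: 1 H each → 2
  1 × C (aromatic): no H
  1 × N (charge +1): no H
  1 × N: no H
  1 × O: 1 H
  1 × O: no H
  1 × O (charge -1): no H
  Total hydrogens = 8.
Molecular formula: C11H8N2O3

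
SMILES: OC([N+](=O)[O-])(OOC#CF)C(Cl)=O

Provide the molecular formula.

Heavy atoms from the SMILES: 4 C, 1 Cl, 1 F, 1 N, 6 O.
Implicit hydrogens by atom environment:
  4 × C: no H
  4 × O: no H
  1 × Cl: no H
  1 × F: no H
  1 × N (charge +1): no H
  1 × O: 1 H
  1 × O (charge -1): no H
  Total hydrogens = 1.
Molecular formula: C4HClFNO6

C4HClFNO6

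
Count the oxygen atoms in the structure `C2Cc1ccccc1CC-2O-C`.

The symbol for oxygen appears 1 time in the SMILES.

1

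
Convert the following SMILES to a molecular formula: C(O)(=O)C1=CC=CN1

Heavy atoms from the SMILES: 5 C, 1 N, 2 O.
Implicit hydrogens by atom environment:
  3 × C (aromatic): 1 H each → 3
  1 × C (aromatic): no H
  1 × C: no H
  1 × N (aromatic): 1 H
  1 × O: 1 H
  1 × O: no H
  Total hydrogens = 5.
Molecular formula: C5H5NO2

C5H5NO2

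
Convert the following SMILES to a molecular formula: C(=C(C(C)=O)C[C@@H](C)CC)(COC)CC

C13H24O2

Heavy atoms from the SMILES: 13 C, 2 O.
Implicit hydrogens by atom environment:
  5 × C: 3 H each → 15
  4 × C: 2 H each → 8
  3 × C: no H
  2 × O: no H
  1 × C: 1 H
  Total hydrogens = 24.
Molecular formula: C13H24O2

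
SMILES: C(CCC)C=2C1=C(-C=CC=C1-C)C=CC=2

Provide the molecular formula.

Heavy atoms from the SMILES: 15 C.
Implicit hydrogens by atom environment:
  6 × C (aromatic): 1 H each → 6
  4 × C (aromatic): no H
  3 × C: 2 H each → 6
  2 × C: 3 H each → 6
  Total hydrogens = 18.
Molecular formula: C15H18

C15H18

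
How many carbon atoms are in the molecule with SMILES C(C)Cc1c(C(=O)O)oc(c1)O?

The symbol for carbon appears 8 times in the SMILES. Lowercase c denotes aromatic carbon and counts toward C.

8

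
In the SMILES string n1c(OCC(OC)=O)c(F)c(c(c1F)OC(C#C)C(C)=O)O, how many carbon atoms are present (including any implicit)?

13

The symbol for carbon appears 13 times in the SMILES. Lowercase c denotes aromatic carbon and counts toward C.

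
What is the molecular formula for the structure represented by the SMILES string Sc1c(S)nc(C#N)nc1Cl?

C5H2ClN3S2

Heavy atoms from the SMILES: 5 C, 1 Cl, 3 N, 2 S.
Implicit hydrogens by atom environment:
  4 × C (aromatic): no H
  2 × N (aromatic): no H
  2 × S: 1 H each → 2
  1 × C: no H
  1 × Cl: no H
  1 × N: no H
  Total hydrogens = 2.
Molecular formula: C5H2ClN3S2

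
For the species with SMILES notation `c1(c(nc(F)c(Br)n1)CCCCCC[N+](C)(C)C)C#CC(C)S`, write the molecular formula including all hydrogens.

Heavy atoms from the SMILES: 1 Br, 17 C, 1 F, 3 N, 1 S.
Implicit hydrogens by atom environment:
  6 × C: 2 H each → 12
  4 × C: 3 H each → 12
  4 × C (aromatic): no H
  2 × C: no H
  2 × N (aromatic): no H
  1 × Br: no H
  1 × C: 1 H
  1 × F: no H
  1 × N (charge +1): no H
  1 × S: 1 H
  Total hydrogens = 26.
Net charge +1.
Molecular formula: C17H26BrFN3S+

C17H26BrFN3S+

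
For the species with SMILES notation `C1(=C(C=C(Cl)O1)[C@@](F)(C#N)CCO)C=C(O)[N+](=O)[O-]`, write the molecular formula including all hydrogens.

Heavy atoms from the SMILES: 10 C, 1 Cl, 1 F, 2 N, 5 O.
Implicit hydrogens by atom environment:
  3 × C (aromatic): no H
  3 × C: no H
  2 × C: 2 H each → 4
  2 × O: 1 H each → 2
  1 × C (aromatic): 1 H
  1 × C: 1 H
  1 × Cl: no H
  1 × F: no H
  1 × N (charge +1): no H
  1 × N: no H
  1 × O (aromatic): no H
  1 × O: no H
  1 × O (charge -1): no H
  Total hydrogens = 8.
Molecular formula: C10H8ClFN2O5

C10H8ClFN2O5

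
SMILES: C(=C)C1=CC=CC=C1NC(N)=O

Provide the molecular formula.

C9H10N2O

Heavy atoms from the SMILES: 9 C, 2 N, 1 O.
Implicit hydrogens by atom environment:
  4 × C (aromatic): 1 H each → 4
  2 × C (aromatic): no H
  1 × C: 2 H
  1 × C: 1 H
  1 × C: no H
  1 × N: 2 H
  1 × N: 1 H
  1 × O: no H
  Total hydrogens = 10.
Molecular formula: C9H10N2O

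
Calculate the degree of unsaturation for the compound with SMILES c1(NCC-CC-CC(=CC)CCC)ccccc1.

Molecular formula from the SMILES: C17H27N.
DoU = (2C + 2 + N − H − X)/2 = (2·17 + 2 + 1 − 27 − 0)/2 = 10/2 = 5.
(Structurally: 1 ring(s) + 4 π bond(s) = 5.)

5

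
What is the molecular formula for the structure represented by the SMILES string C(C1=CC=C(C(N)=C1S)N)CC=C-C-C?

C12H18N2S

Heavy atoms from the SMILES: 12 C, 2 N, 1 S.
Implicit hydrogens by atom environment:
  4 × C (aromatic): no H
  3 × C: 2 H each → 6
  2 × C (aromatic): 1 H each → 2
  2 × C: 1 H each → 2
  2 × N: 2 H each → 4
  1 × C: 3 H
  1 × S: 1 H
  Total hydrogens = 18.
Molecular formula: C12H18N2S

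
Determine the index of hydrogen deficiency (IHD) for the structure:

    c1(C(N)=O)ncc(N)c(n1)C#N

7

Molecular formula from the SMILES: C6H5N5O.
DoU = (2C + 2 + N − H − X)/2 = (2·6 + 2 + 5 − 5 − 0)/2 = 14/2 = 7.
(Structurally: 1 ring(s) + 6 π bond(s) = 7.)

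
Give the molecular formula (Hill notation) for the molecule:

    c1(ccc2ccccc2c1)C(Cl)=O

C11H7ClO

Heavy atoms from the SMILES: 11 C, 1 Cl, 1 O.
Implicit hydrogens by atom environment:
  7 × C (aromatic): 1 H each → 7
  3 × C (aromatic): no H
  1 × C: no H
  1 × Cl: no H
  1 × O: no H
  Total hydrogens = 7.
Molecular formula: C11H7ClO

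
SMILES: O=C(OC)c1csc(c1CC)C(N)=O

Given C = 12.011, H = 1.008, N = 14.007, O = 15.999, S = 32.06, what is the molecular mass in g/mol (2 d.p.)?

Molecular formula: C9H11NO3S.
M = 9×12.011 + 11×1.008 + 1×14.007 + 3×15.999 + 1×32.06 = 213.25 g/mol.

213.25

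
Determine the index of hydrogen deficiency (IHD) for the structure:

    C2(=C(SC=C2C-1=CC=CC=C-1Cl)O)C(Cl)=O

Molecular formula from the SMILES: C11H6Cl2O2S.
DoU = (2C + 2 + N − H − X)/2 = (2·11 + 2 + 0 − 6 − 2)/2 = 16/2 = 8.
(Structurally: 2 ring(s) + 6 π bond(s) = 8.)

8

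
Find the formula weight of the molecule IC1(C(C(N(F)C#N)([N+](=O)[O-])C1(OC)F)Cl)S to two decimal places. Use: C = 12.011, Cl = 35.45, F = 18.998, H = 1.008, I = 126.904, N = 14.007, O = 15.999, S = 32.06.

399.53

Molecular formula: C6H5ClF2IN3O3S.
M = 6×12.011 + 1×35.45 + 2×18.998 + 5×1.008 + 1×126.904 + 3×14.007 + 3×15.999 + 1×32.06 = 399.53 g/mol.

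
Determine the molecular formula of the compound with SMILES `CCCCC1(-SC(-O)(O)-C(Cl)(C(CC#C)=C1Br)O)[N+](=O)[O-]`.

Heavy atoms from the SMILES: 1 Br, 12 C, 1 Cl, 1 N, 5 O, 1 S.
Implicit hydrogens by atom environment:
  6 × C: no H
  4 × C: 2 H each → 8
  3 × O: 1 H each → 3
  1 × Br: no H
  1 × C: 3 H
  1 × C: 1 H
  1 × Cl: no H
  1 × N (charge +1): no H
  1 × O: no H
  1 × O (charge -1): no H
  1 × S: no H
  Total hydrogens = 15.
Molecular formula: C12H15BrClNO5S

C12H15BrClNO5S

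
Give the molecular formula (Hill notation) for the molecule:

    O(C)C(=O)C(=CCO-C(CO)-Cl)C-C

Heavy atoms from the SMILES: 9 C, 1 Cl, 4 O.
Implicit hydrogens by atom environment:
  3 × C: 2 H each → 6
  3 × O: no H
  2 × C: 3 H each → 6
  2 × C: 1 H each → 2
  2 × C: no H
  1 × Cl: no H
  1 × O: 1 H
  Total hydrogens = 15.
Molecular formula: C9H15ClO4

C9H15ClO4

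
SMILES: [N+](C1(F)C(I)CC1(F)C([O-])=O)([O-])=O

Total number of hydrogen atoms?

3

Hydrogens are implicit in SMILES; fill each atom to its normal valence:
  3 × C: no H
  2 × F: no H
  2 × O: no H
  2 × O (charge -1): no H
  1 × C: 2 H
  1 × C: 1 H
  1 × I: no H
  1 × N (charge +1): no H
  Total hydrogens = 3.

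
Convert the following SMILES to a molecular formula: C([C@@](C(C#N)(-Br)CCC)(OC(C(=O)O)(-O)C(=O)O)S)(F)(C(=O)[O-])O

C11H12BrFNO9S-

Heavy atoms from the SMILES: 1 Br, 11 C, 1 F, 1 N, 9 O, 1 S.
Implicit hydrogens by atom environment:
  8 × C: no H
  4 × O: 1 H each → 4
  4 × O: no H
  2 × C: 2 H each → 4
  1 × Br: no H
  1 × C: 3 H
  1 × F: no H
  1 × N: no H
  1 × O (charge -1): no H
  1 × S: 1 H
  Total hydrogens = 12.
Net charge -1.
Molecular formula: C11H12BrFNO9S-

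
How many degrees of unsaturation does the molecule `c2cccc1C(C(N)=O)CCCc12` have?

6

Molecular formula from the SMILES: C11H13NO.
DoU = (2C + 2 + N − H − X)/2 = (2·11 + 2 + 1 − 13 − 0)/2 = 12/2 = 6.
(Structurally: 2 ring(s) + 4 π bond(s) = 6.)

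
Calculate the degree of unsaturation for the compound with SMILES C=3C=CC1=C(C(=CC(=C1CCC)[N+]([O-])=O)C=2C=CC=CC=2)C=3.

Molecular formula from the SMILES: C19H17NO2.
DoU = (2C + 2 + N − H − X)/2 = (2·19 + 2 + 1 − 17 − 0)/2 = 24/2 = 12.
(Structurally: 3 ring(s) + 9 π bond(s) = 12.)

12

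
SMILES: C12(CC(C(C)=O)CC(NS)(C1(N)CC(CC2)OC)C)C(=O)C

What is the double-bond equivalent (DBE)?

4

Molecular formula from the SMILES: C16H28N2O3S.
DoU = (2C + 2 + N − H − X)/2 = (2·16 + 2 + 2 − 28 − 0)/2 = 8/2 = 4.
(Structurally: 2 ring(s) + 2 π bond(s) = 4.)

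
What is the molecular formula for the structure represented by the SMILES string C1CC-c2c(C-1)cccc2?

Heavy atoms from the SMILES: 10 C.
Implicit hydrogens by atom environment:
  4 × C: 2 H each → 8
  4 × C (aromatic): 1 H each → 4
  2 × C (aromatic): no H
  Total hydrogens = 12.
Molecular formula: C10H12

C10H12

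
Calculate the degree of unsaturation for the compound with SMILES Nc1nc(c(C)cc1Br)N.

Molecular formula from the SMILES: C6H8BrN3.
DoU = (2C + 2 + N − H − X)/2 = (2·6 + 2 + 3 − 8 − 1)/2 = 8/2 = 4.
(Structurally: 1 ring(s) + 3 π bond(s) = 4.)

4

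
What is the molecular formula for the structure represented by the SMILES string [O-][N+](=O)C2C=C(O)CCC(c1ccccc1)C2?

C13H15NO3

Heavy atoms from the SMILES: 13 C, 1 N, 3 O.
Implicit hydrogens by atom environment:
  5 × C (aromatic): 1 H each → 5
  3 × C: 2 H each → 6
  3 × C: 1 H each → 3
  1 × C: no H
  1 × C (aromatic): no H
  1 × N (charge +1): no H
  1 × O: 1 H
  1 × O: no H
  1 × O (charge -1): no H
  Total hydrogens = 15.
Molecular formula: C13H15NO3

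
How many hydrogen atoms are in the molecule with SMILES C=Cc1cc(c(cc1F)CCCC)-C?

17

Hydrogens are implicit in SMILES; fill each atom to its normal valence:
  4 × C: 2 H each → 8
  4 × C (aromatic): no H
  2 × C: 3 H each → 6
  2 × C (aromatic): 1 H each → 2
  1 × C: 1 H
  1 × F: no H
  Total hydrogens = 17.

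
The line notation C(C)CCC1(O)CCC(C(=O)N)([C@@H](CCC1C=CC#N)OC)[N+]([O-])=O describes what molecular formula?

Heavy atoms from the SMILES: 17 C, 3 N, 5 O.
Implicit hydrogens by atom environment:
  7 × C: 2 H each → 14
  4 × C: 1 H each → 4
  4 × C: no H
  3 × O: no H
  2 × C: 3 H each → 6
  1 × N: 2 H
  1 × N (charge +1): no H
  1 × N: no H
  1 × O: 1 H
  1 × O (charge -1): no H
  Total hydrogens = 27.
Molecular formula: C17H27N3O5

C17H27N3O5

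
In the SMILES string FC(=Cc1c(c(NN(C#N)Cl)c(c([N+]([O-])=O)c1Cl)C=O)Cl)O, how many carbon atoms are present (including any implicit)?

10

The symbol for carbon appears 10 times in the SMILES. Lowercase c denotes aromatic carbon and counts toward C.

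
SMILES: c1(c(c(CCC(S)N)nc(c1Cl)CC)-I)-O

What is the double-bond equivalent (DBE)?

Molecular formula from the SMILES: C10H14ClIN2OS.
DoU = (2C + 2 + N − H − X)/2 = (2·10 + 2 + 2 − 14 − 2)/2 = 8/2 = 4.
(Structurally: 1 ring(s) + 3 π bond(s) = 4.)

4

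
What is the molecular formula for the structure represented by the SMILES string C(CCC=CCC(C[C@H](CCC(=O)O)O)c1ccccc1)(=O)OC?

Heavy atoms from the SMILES: 19 C, 5 O.
Implicit hydrogens by atom environment:
  6 × C: 2 H each → 12
  5 × C (aromatic): 1 H each → 5
  4 × C: 1 H each → 4
  3 × O: no H
  2 × C: no H
  2 × O: 1 H each → 2
  1 × C: 3 H
  1 × C (aromatic): no H
  Total hydrogens = 26.
Molecular formula: C19H26O5

C19H26O5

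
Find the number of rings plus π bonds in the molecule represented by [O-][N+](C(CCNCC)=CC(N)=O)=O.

Molecular formula from the SMILES: C7H13N3O3.
DoU = (2C + 2 + N − H − X)/2 = (2·7 + 2 + 3 − 13 − 0)/2 = 6/2 = 3.
(Structurally: 0 ring(s) + 3 π bond(s) = 3.)

3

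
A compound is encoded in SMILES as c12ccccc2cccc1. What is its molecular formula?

C10H8

Heavy atoms from the SMILES: 10 C.
Implicit hydrogens by atom environment:
  8 × C (aromatic): 1 H each → 8
  2 × C (aromatic): no H
  Total hydrogens = 8.
Molecular formula: C10H8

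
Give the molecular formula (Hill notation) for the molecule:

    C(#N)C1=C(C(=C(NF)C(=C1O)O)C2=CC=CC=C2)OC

Heavy atoms from the SMILES: 14 C, 1 F, 2 N, 3 O.
Implicit hydrogens by atom environment:
  7 × C (aromatic): no H
  5 × C (aromatic): 1 H each → 5
  2 × O: 1 H each → 2
  1 × C: 3 H
  1 × C: no H
  1 × F: no H
  1 × N: 1 H
  1 × N: no H
  1 × O: no H
  Total hydrogens = 11.
Molecular formula: C14H11FN2O3

C14H11FN2O3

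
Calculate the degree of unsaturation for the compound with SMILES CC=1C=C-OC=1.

3

Molecular formula from the SMILES: C5H6O.
DoU = (2C + 2 + N − H − X)/2 = (2·5 + 2 + 0 − 6 − 0)/2 = 6/2 = 3.
(Structurally: 1 ring(s) + 2 π bond(s) = 3.)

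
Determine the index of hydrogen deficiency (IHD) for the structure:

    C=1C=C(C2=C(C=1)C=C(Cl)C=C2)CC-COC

Molecular formula from the SMILES: C14H15ClO.
DoU = (2C + 2 + N − H − X)/2 = (2·14 + 2 + 0 − 15 − 1)/2 = 14/2 = 7.
(Structurally: 2 ring(s) + 5 π bond(s) = 7.)

7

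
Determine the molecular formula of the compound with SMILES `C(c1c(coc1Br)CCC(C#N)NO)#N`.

C9H8BrN3O2

Heavy atoms from the SMILES: 1 Br, 9 C, 3 N, 2 O.
Implicit hydrogens by atom environment:
  3 × C (aromatic): no H
  2 × C: 2 H each → 4
  2 × C: no H
  2 × N: no H
  1 × Br: no H
  1 × C (aromatic): 1 H
  1 × C: 1 H
  1 × N: 1 H
  1 × O: 1 H
  1 × O (aromatic): no H
  Total hydrogens = 8.
Molecular formula: C9H8BrN3O2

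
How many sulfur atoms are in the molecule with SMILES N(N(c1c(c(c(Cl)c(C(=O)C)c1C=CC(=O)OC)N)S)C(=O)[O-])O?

The symbol for sulfur appears 1 time in the SMILES.

1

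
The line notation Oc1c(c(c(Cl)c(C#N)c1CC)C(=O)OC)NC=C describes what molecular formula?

C13H13ClN2O3

Heavy atoms from the SMILES: 13 C, 1 Cl, 2 N, 3 O.
Implicit hydrogens by atom environment:
  6 × C (aromatic): no H
  2 × C: 3 H each → 6
  2 × C: 2 H each → 4
  2 × C: no H
  2 × O: no H
  1 × C: 1 H
  1 × Cl: no H
  1 × N: 1 H
  1 × N: no H
  1 × O: 1 H
  Total hydrogens = 13.
Molecular formula: C13H13ClN2O3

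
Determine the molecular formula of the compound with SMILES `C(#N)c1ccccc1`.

Heavy atoms from the SMILES: 7 C, 1 N.
Implicit hydrogens by atom environment:
  5 × C (aromatic): 1 H each → 5
  1 × C (aromatic): no H
  1 × C: no H
  1 × N: no H
  Total hydrogens = 5.
Molecular formula: C7H5N

C7H5N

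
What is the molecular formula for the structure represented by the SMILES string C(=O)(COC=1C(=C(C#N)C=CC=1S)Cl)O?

Heavy atoms from the SMILES: 9 C, 1 Cl, 1 N, 3 O, 1 S.
Implicit hydrogens by atom environment:
  4 × C (aromatic): no H
  2 × C (aromatic): 1 H each → 2
  2 × C: no H
  2 × O: no H
  1 × C: 2 H
  1 × Cl: no H
  1 × N: no H
  1 × O: 1 H
  1 × S: 1 H
  Total hydrogens = 6.
Molecular formula: C9H6ClNO3S

C9H6ClNO3S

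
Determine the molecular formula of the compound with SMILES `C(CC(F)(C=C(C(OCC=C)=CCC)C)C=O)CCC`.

Heavy atoms from the SMILES: 17 C, 1 F, 2 O.
Implicit hydrogens by atom environment:
  7 × C: 2 H each → 14
  4 × C: 1 H each → 4
  3 × C: 3 H each → 9
  3 × C: no H
  2 × O: no H
  1 × F: no H
  Total hydrogens = 27.
Molecular formula: C17H27FO2

C17H27FO2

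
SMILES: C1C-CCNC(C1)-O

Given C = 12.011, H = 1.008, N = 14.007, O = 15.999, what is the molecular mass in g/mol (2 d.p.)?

Molecular formula: C6H13NO.
M = 6×12.011 + 13×1.008 + 1×14.007 + 1×15.999 = 115.18 g/mol.

115.18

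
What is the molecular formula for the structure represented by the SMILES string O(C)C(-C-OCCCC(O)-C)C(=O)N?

Heavy atoms from the SMILES: 9 C, 1 N, 4 O.
Implicit hydrogens by atom environment:
  4 × C: 2 H each → 8
  3 × O: no H
  2 × C: 3 H each → 6
  2 × C: 1 H each → 2
  1 × C: no H
  1 × N: 2 H
  1 × O: 1 H
  Total hydrogens = 19.
Molecular formula: C9H19NO4

C9H19NO4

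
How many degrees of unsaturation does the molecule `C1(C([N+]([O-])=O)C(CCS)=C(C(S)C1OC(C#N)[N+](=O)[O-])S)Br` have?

6

Molecular formula from the SMILES: C10H12BrN3O5S3.
DoU = (2C + 2 + N − H − X)/2 = (2·10 + 2 + 3 − 12 − 1)/2 = 12/2 = 6.
(Structurally: 1 ring(s) + 5 π bond(s) = 6.)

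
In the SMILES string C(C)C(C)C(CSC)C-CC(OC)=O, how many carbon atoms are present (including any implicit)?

The symbol for carbon appears 11 times in the SMILES.

11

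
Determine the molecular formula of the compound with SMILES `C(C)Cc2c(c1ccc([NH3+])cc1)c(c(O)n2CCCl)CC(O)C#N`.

Heavy atoms from the SMILES: 18 C, 1 Cl, 3 N, 2 O.
Implicit hydrogens by atom environment:
  6 × C (aromatic): no H
  5 × C: 2 H each → 10
  4 × C (aromatic): 1 H each → 4
  2 × O: 1 H each → 2
  1 × C: 3 H
  1 × C: 1 H
  1 × C: no H
  1 × Cl: no H
  1 × N (charge +1): 3 H
  1 × N (aromatic): no H
  1 × N: no H
  Total hydrogens = 23.
Net charge +1.
Molecular formula: C18H23ClN3O2+

C18H23ClN3O2+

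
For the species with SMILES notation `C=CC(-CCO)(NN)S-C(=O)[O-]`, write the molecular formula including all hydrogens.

Heavy atoms from the SMILES: 6 C, 2 N, 3 O, 1 S.
Implicit hydrogens by atom environment:
  3 × C: 2 H each → 6
  2 × C: no H
  1 × C: 1 H
  1 × N: 2 H
  1 × N: 1 H
  1 × O: 1 H
  1 × O: no H
  1 × O (charge -1): no H
  1 × S: no H
  Total hydrogens = 11.
Net charge -1.
Molecular formula: C6H11N2O3S-

C6H11N2O3S-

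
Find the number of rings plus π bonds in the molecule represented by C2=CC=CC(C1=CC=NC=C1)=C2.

Molecular formula from the SMILES: C11H9N.
DoU = (2C + 2 + N − H − X)/2 = (2·11 + 2 + 1 − 9 − 0)/2 = 16/2 = 8.
(Structurally: 2 ring(s) + 6 π bond(s) = 8.)

8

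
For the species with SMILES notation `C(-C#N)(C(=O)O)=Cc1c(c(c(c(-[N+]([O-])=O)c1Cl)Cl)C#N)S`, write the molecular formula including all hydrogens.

Heavy atoms from the SMILES: 11 C, 2 Cl, 3 N, 4 O, 1 S.
Implicit hydrogens by atom environment:
  6 × C (aromatic): no H
  4 × C: no H
  2 × Cl: no H
  2 × N: no H
  2 × O: no H
  1 × C: 1 H
  1 × N (charge +1): no H
  1 × O: 1 H
  1 × O (charge -1): no H
  1 × S: 1 H
  Total hydrogens = 3.
Molecular formula: C11H3Cl2N3O4S

C11H3Cl2N3O4S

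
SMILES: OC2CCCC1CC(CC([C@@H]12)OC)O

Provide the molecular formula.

Heavy atoms from the SMILES: 11 C, 3 O.
Implicit hydrogens by atom environment:
  5 × C: 2 H each → 10
  5 × C: 1 H each → 5
  2 × O: 1 H each → 2
  1 × C: 3 H
  1 × O: no H
  Total hydrogens = 20.
Molecular formula: C11H20O3

C11H20O3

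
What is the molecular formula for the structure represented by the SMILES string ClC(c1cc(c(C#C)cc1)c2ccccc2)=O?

Heavy atoms from the SMILES: 15 C, 1 Cl, 1 O.
Implicit hydrogens by atom environment:
  8 × C (aromatic): 1 H each → 8
  4 × C (aromatic): no H
  2 × C: no H
  1 × C: 1 H
  1 × Cl: no H
  1 × O: no H
  Total hydrogens = 9.
Molecular formula: C15H9ClO

C15H9ClO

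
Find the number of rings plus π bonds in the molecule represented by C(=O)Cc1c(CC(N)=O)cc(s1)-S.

Molecular formula from the SMILES: C8H9NO2S2.
DoU = (2C + 2 + N − H − X)/2 = (2·8 + 2 + 1 − 9 − 0)/2 = 10/2 = 5.
(Structurally: 1 ring(s) + 4 π bond(s) = 5.)

5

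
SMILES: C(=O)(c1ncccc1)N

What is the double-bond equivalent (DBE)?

Molecular formula from the SMILES: C6H6N2O.
DoU = (2C + 2 + N − H − X)/2 = (2·6 + 2 + 2 − 6 − 0)/2 = 10/2 = 5.
(Structurally: 1 ring(s) + 4 π bond(s) = 5.)

5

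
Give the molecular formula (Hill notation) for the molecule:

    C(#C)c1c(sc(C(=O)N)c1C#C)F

Heavy atoms from the SMILES: 9 C, 1 F, 1 N, 1 O, 1 S.
Implicit hydrogens by atom environment:
  4 × C (aromatic): no H
  3 × C: no H
  2 × C: 1 H each → 2
  1 × F: no H
  1 × N: 2 H
  1 × O: no H
  1 × S (aromatic): no H
  Total hydrogens = 4.
Molecular formula: C9H4FNOS

C9H4FNOS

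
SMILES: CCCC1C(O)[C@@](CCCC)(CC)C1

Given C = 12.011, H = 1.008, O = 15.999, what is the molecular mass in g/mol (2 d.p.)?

Molecular formula: C13H26O.
M = 13×12.011 + 26×1.008 + 1×15.999 = 198.35 g/mol.

198.35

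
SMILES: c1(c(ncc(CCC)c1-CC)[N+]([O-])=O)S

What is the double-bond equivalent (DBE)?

Molecular formula from the SMILES: C10H14N2O2S.
DoU = (2C + 2 + N − H − X)/2 = (2·10 + 2 + 2 − 14 − 0)/2 = 10/2 = 5.
(Structurally: 1 ring(s) + 4 π bond(s) = 5.)

5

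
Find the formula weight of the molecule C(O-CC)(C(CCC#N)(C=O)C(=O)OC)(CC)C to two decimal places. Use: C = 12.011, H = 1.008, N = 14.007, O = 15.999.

Molecular formula: C13H21NO4.
M = 13×12.011 + 21×1.008 + 1×14.007 + 4×15.999 = 255.31 g/mol.

255.31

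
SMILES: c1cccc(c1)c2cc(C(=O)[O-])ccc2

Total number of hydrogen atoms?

9

Hydrogens are implicit in SMILES; fill each atom to its normal valence:
  9 × C (aromatic): 1 H each → 9
  3 × C (aromatic): no H
  1 × C: no H
  1 × O: no H
  1 × O (charge -1): no H
  Total hydrogens = 9.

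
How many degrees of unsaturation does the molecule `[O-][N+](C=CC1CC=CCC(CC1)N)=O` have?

Molecular formula from the SMILES: C10H16N2O2.
DoU = (2C + 2 + N − H − X)/2 = (2·10 + 2 + 2 − 16 − 0)/2 = 8/2 = 4.
(Structurally: 1 ring(s) + 3 π bond(s) = 4.)

4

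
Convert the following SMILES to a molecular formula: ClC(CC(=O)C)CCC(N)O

C7H14ClNO2

Heavy atoms from the SMILES: 7 C, 1 Cl, 1 N, 2 O.
Implicit hydrogens by atom environment:
  3 × C: 2 H each → 6
  2 × C: 1 H each → 2
  1 × C: 3 H
  1 × C: no H
  1 × Cl: no H
  1 × N: 2 H
  1 × O: 1 H
  1 × O: no H
  Total hydrogens = 14.
Molecular formula: C7H14ClNO2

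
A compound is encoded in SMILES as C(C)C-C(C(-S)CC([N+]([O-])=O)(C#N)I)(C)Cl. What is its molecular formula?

Heavy atoms from the SMILES: 9 C, 1 Cl, 1 I, 2 N, 2 O, 1 S.
Implicit hydrogens by atom environment:
  3 × C: 2 H each → 6
  3 × C: no H
  2 × C: 3 H each → 6
  1 × C: 1 H
  1 × Cl: no H
  1 × I: no H
  1 × N (charge +1): no H
  1 × N: no H
  1 × O: no H
  1 × O (charge -1): no H
  1 × S: 1 H
  Total hydrogens = 14.
Molecular formula: C9H14ClIN2O2S

C9H14ClIN2O2S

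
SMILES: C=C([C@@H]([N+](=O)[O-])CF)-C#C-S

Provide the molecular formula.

C6H6FNO2S

Heavy atoms from the SMILES: 6 C, 1 F, 1 N, 2 O, 1 S.
Implicit hydrogens by atom environment:
  3 × C: no H
  2 × C: 2 H each → 4
  1 × C: 1 H
  1 × F: no H
  1 × N (charge +1): no H
  1 × O: no H
  1 × O (charge -1): no H
  1 × S: 1 H
  Total hydrogens = 6.
Molecular formula: C6H6FNO2S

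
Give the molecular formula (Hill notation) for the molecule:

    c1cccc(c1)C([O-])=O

C7H5O2-

Heavy atoms from the SMILES: 7 C, 2 O.
Implicit hydrogens by atom environment:
  5 × C (aromatic): 1 H each → 5
  1 × C (aromatic): no H
  1 × C: no H
  1 × O: no H
  1 × O (charge -1): no H
  Total hydrogens = 5.
Net charge -1.
Molecular formula: C7H5O2-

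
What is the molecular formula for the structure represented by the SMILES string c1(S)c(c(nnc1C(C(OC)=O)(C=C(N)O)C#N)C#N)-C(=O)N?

C12H10N6O4S

Heavy atoms from the SMILES: 12 C, 6 N, 4 O, 1 S.
Implicit hydrogens by atom environment:
  6 × C: no H
  4 × C (aromatic): no H
  3 × O: no H
  2 × N: 2 H each → 4
  2 × N (aromatic): no H
  2 × N: no H
  1 × C: 3 H
  1 × C: 1 H
  1 × O: 1 H
  1 × S: 1 H
  Total hydrogens = 10.
Molecular formula: C12H10N6O4S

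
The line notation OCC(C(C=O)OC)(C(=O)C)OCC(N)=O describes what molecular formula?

C9H15NO6

Heavy atoms from the SMILES: 9 C, 1 N, 6 O.
Implicit hydrogens by atom environment:
  5 × O: no H
  3 × C: no H
  2 × C: 3 H each → 6
  2 × C: 2 H each → 4
  2 × C: 1 H each → 2
  1 × N: 2 H
  1 × O: 1 H
  Total hydrogens = 15.
Molecular formula: C9H15NO6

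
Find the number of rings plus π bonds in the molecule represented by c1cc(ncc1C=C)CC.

Molecular formula from the SMILES: C9H11N.
DoU = (2C + 2 + N − H − X)/2 = (2·9 + 2 + 1 − 11 − 0)/2 = 10/2 = 5.
(Structurally: 1 ring(s) + 4 π bond(s) = 5.)

5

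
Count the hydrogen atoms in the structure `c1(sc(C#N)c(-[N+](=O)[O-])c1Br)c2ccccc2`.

Hydrogens are implicit in SMILES; fill each atom to its normal valence:
  5 × C (aromatic): 1 H each → 5
  5 × C (aromatic): no H
  1 × Br: no H
  1 × C: no H
  1 × N (charge +1): no H
  1 × N: no H
  1 × O: no H
  1 × O (charge -1): no H
  1 × S (aromatic): no H
  Total hydrogens = 5.

5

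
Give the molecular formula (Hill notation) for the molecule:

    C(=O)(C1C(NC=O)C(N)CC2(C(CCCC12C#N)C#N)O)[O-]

Heavy atoms from the SMILES: 14 C, 4 N, 4 O.
Implicit hydrogens by atom environment:
  5 × C: 1 H each → 5
  5 × C: no H
  4 × C: 2 H each → 8
  2 × N: no H
  2 × O: no H
  1 × N: 2 H
  1 × N: 1 H
  1 × O: 1 H
  1 × O (charge -1): no H
  Total hydrogens = 17.
Net charge -1.
Molecular formula: C14H17N4O4-

C14H17N4O4-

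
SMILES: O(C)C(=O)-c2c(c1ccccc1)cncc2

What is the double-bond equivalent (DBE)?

Molecular formula from the SMILES: C13H11NO2.
DoU = (2C + 2 + N − H − X)/2 = (2·13 + 2 + 1 − 11 − 0)/2 = 18/2 = 9.
(Structurally: 2 ring(s) + 7 π bond(s) = 9.)

9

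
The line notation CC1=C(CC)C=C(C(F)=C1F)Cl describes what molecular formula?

Heavy atoms from the SMILES: 9 C, 1 Cl, 2 F.
Implicit hydrogens by atom environment:
  5 × C (aromatic): no H
  2 × C: 3 H each → 6
  2 × F: no H
  1 × C: 2 H
  1 × C (aromatic): 1 H
  1 × Cl: no H
  Total hydrogens = 9.
Molecular formula: C9H9ClF2

C9H9ClF2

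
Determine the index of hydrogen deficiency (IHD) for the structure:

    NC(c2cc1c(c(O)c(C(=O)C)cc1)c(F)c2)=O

Molecular formula from the SMILES: C13H10FNO3.
DoU = (2C + 2 + N − H − X)/2 = (2·13 + 2 + 1 − 10 − 1)/2 = 18/2 = 9.
(Structurally: 2 ring(s) + 7 π bond(s) = 9.)

9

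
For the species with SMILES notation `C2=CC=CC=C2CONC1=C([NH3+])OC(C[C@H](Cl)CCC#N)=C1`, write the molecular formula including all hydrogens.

Heavy atoms from the SMILES: 16 C, 1 Cl, 3 N, 2 O.
Implicit hydrogens by atom environment:
  6 × C (aromatic): 1 H each → 6
  4 × C: 2 H each → 8
  4 × C (aromatic): no H
  1 × C: 1 H
  1 × C: no H
  1 × Cl: no H
  1 × N (charge +1): 3 H
  1 × N: 1 H
  1 × N: no H
  1 × O (aromatic): no H
  1 × O: no H
  Total hydrogens = 19.
Net charge +1.
Molecular formula: C16H19ClN3O2+

C16H19ClN3O2+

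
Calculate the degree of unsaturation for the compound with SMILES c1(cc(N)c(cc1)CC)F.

4

Molecular formula from the SMILES: C8H10FN.
DoU = (2C + 2 + N − H − X)/2 = (2·8 + 2 + 1 − 10 − 1)/2 = 8/2 = 4.
(Structurally: 1 ring(s) + 3 π bond(s) = 4.)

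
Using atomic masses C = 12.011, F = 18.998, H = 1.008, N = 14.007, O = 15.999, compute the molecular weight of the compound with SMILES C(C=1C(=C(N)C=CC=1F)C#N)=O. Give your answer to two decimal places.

Molecular formula: C8H5FN2O.
M = 8×12.011 + 1×18.998 + 5×1.008 + 2×14.007 + 1×15.999 = 164.14 g/mol.

164.14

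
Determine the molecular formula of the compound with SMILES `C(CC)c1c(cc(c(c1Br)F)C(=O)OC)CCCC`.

Heavy atoms from the SMILES: 1 Br, 15 C, 1 F, 2 O.
Implicit hydrogens by atom environment:
  5 × C: 2 H each → 10
  5 × C (aromatic): no H
  3 × C: 3 H each → 9
  2 × O: no H
  1 × Br: no H
  1 × C (aromatic): 1 H
  1 × C: no H
  1 × F: no H
  Total hydrogens = 20.
Molecular formula: C15H20BrFO2

C15H20BrFO2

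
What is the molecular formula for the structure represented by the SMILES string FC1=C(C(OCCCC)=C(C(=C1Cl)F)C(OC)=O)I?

Heavy atoms from the SMILES: 12 C, 1 Cl, 2 F, 1 I, 3 O.
Implicit hydrogens by atom environment:
  6 × C (aromatic): no H
  3 × C: 2 H each → 6
  3 × O: no H
  2 × C: 3 H each → 6
  2 × F: no H
  1 × C: no H
  1 × Cl: no H
  1 × I: no H
  Total hydrogens = 12.
Molecular formula: C12H12ClF2IO3

C12H12ClF2IO3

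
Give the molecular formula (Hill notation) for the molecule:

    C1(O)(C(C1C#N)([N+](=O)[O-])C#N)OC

C6H5N3O4

Heavy atoms from the SMILES: 6 C, 3 N, 4 O.
Implicit hydrogens by atom environment:
  4 × C: no H
  2 × N: no H
  2 × O: no H
  1 × C: 3 H
  1 × C: 1 H
  1 × N (charge +1): no H
  1 × O: 1 H
  1 × O (charge -1): no H
  Total hydrogens = 5.
Molecular formula: C6H5N3O4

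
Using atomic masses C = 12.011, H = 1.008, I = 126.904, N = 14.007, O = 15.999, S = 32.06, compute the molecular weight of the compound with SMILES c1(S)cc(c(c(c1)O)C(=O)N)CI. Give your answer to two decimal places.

Molecular formula: C8H8INO2S.
M = 8×12.011 + 8×1.008 + 1×126.904 + 1×14.007 + 2×15.999 + 1×32.06 = 309.12 g/mol.

309.12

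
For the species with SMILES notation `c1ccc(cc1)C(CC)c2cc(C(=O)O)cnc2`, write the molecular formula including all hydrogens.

Heavy atoms from the SMILES: 15 C, 1 N, 2 O.
Implicit hydrogens by atom environment:
  8 × C (aromatic): 1 H each → 8
  3 × C (aromatic): no H
  1 × C: 3 H
  1 × C: 2 H
  1 × C: 1 H
  1 × C: no H
  1 × N (aromatic): no H
  1 × O: 1 H
  1 × O: no H
  Total hydrogens = 15.
Molecular formula: C15H15NO2

C15H15NO2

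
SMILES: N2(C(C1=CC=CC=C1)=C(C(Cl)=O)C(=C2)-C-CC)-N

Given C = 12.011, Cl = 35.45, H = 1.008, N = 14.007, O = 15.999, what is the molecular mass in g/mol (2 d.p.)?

262.74

Molecular formula: C14H15ClN2O.
M = 14×12.011 + 1×35.45 + 15×1.008 + 2×14.007 + 1×15.999 = 262.74 g/mol.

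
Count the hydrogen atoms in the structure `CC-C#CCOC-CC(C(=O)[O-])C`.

15

Hydrogens are implicit in SMILES; fill each atom to its normal valence:
  4 × C: 2 H each → 8
  3 × C: no H
  2 × C: 3 H each → 6
  2 × O: no H
  1 × C: 1 H
  1 × O (charge -1): no H
  Total hydrogens = 15.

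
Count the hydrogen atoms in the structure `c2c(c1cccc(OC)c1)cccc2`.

12

Hydrogens are implicit in SMILES; fill each atom to its normal valence:
  9 × C (aromatic): 1 H each → 9
  3 × C (aromatic): no H
  1 × C: 3 H
  1 × O: no H
  Total hydrogens = 12.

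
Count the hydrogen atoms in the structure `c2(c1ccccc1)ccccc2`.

Hydrogens are implicit in SMILES; fill each atom to its normal valence:
  10 × C (aromatic): 1 H each → 10
  2 × C (aromatic): no H
  Total hydrogens = 10.

10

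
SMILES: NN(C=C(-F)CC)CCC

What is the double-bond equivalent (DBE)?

1

Molecular formula from the SMILES: C7H15FN2.
DoU = (2C + 2 + N − H − X)/2 = (2·7 + 2 + 2 − 15 − 1)/2 = 2/2 = 1.
(Structurally: 0 ring(s) + 1 π bond(s) = 1.)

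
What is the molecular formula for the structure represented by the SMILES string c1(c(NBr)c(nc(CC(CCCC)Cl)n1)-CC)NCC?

Heavy atoms from the SMILES: 1 Br, 14 C, 1 Cl, 4 N.
Implicit hydrogens by atom environment:
  6 × C: 2 H each → 12
  4 × C (aromatic): no H
  3 × C: 3 H each → 9
  2 × N: 1 H each → 2
  2 × N (aromatic): no H
  1 × Br: no H
  1 × C: 1 H
  1 × Cl: no H
  Total hydrogens = 24.
Molecular formula: C14H24BrClN4

C14H24BrClN4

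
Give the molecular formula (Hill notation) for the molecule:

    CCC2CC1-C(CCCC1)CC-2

C12H22

Heavy atoms from the SMILES: 12 C.
Implicit hydrogens by atom environment:
  8 × C: 2 H each → 16
  3 × C: 1 H each → 3
  1 × C: 3 H
  Total hydrogens = 22.
Molecular formula: C12H22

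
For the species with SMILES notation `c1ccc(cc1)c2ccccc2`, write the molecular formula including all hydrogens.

Heavy atoms from the SMILES: 12 C.
Implicit hydrogens by atom environment:
  10 × C (aromatic): 1 H each → 10
  2 × C (aromatic): no H
  Total hydrogens = 10.
Molecular formula: C12H10

C12H10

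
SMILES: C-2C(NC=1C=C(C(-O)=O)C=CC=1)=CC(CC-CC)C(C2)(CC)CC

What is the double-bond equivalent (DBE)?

7

Molecular formula from the SMILES: C21H31NO2.
DoU = (2C + 2 + N − H − X)/2 = (2·21 + 2 + 1 − 31 − 0)/2 = 14/2 = 7.
(Structurally: 2 ring(s) + 5 π bond(s) = 7.)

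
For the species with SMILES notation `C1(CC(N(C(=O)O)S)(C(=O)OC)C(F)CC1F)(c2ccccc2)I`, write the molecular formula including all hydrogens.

C15H16F2INO4S

Heavy atoms from the SMILES: 15 C, 2 F, 1 I, 1 N, 4 O, 1 S.
Implicit hydrogens by atom environment:
  5 × C (aromatic): 1 H each → 5
  4 × C: no H
  3 × O: no H
  2 × C: 2 H each → 4
  2 × C: 1 H each → 2
  2 × F: no H
  1 × C: 3 H
  1 × C (aromatic): no H
  1 × I: no H
  1 × N: no H
  1 × O: 1 H
  1 × S: 1 H
  Total hydrogens = 16.
Molecular formula: C15H16F2INO4S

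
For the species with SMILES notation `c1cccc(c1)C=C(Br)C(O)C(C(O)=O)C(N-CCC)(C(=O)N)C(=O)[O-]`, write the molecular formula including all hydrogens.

C17H20BrN2O6-

Heavy atoms from the SMILES: 1 Br, 17 C, 2 N, 6 O.
Implicit hydrogens by atom environment:
  5 × C (aromatic): 1 H each → 5
  5 × C: no H
  3 × C: 1 H each → 3
  3 × O: no H
  2 × C: 2 H each → 4
  2 × O: 1 H each → 2
  1 × Br: no H
  1 × C: 3 H
  1 × C (aromatic): no H
  1 × N: 2 H
  1 × N: 1 H
  1 × O (charge -1): no H
  Total hydrogens = 20.
Net charge -1.
Molecular formula: C17H20BrN2O6-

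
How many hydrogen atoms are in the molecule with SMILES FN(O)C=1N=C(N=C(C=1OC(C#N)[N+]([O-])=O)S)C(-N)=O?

5

Hydrogens are implicit in SMILES; fill each atom to its normal valence:
  4 × C (aromatic): no H
  3 × O: no H
  2 × C: no H
  2 × N (aromatic): no H
  2 × N: no H
  1 × C: 1 H
  1 × F: no H
  1 × N: 2 H
  1 × N (charge +1): no H
  1 × O: 1 H
  1 × O (charge -1): no H
  1 × S: 1 H
  Total hydrogens = 5.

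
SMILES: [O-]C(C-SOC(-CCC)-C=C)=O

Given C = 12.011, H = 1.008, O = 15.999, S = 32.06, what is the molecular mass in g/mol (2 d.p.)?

Molecular formula: C8H13O3S-.
M = 8×12.011 + 13×1.008 + 3×15.999 + 1×32.06 = 189.25 g/mol.

189.25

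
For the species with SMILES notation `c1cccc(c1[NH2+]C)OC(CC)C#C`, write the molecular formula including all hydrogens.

C12H16NO+

Heavy atoms from the SMILES: 12 C, 1 N, 1 O.
Implicit hydrogens by atom environment:
  4 × C (aromatic): 1 H each → 4
  2 × C: 3 H each → 6
  2 × C: 1 H each → 2
  2 × C (aromatic): no H
  1 × C: 2 H
  1 × C: no H
  1 × N (charge +1): 2 H
  1 × O: no H
  Total hydrogens = 16.
Net charge +1.
Molecular formula: C12H16NO+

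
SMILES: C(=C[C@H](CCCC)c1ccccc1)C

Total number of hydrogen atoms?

Hydrogens are implicit in SMILES; fill each atom to its normal valence:
  5 × C (aromatic): 1 H each → 5
  3 × C: 2 H each → 6
  3 × C: 1 H each → 3
  2 × C: 3 H each → 6
  1 × C (aromatic): no H
  Total hydrogens = 20.

20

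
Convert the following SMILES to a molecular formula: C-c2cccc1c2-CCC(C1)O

Heavy atoms from the SMILES: 11 C, 1 O.
Implicit hydrogens by atom environment:
  3 × C: 2 H each → 6
  3 × C (aromatic): 1 H each → 3
  3 × C (aromatic): no H
  1 × C: 3 H
  1 × C: 1 H
  1 × O: 1 H
  Total hydrogens = 14.
Molecular formula: C11H14O

C11H14O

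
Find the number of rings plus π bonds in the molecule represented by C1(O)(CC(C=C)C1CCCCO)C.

Molecular formula from the SMILES: C11H20O2.
DoU = (2C + 2 + N − H − X)/2 = (2·11 + 2 + 0 − 20 − 0)/2 = 4/2 = 2.
(Structurally: 1 ring(s) + 1 π bond(s) = 2.)

2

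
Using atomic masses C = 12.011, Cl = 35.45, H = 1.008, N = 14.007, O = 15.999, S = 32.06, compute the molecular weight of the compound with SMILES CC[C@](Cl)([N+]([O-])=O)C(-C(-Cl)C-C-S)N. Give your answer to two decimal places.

261.16

Molecular formula: C7H14Cl2N2O2S.
M = 7×12.011 + 2×35.45 + 14×1.008 + 2×14.007 + 2×15.999 + 1×32.06 = 261.16 g/mol.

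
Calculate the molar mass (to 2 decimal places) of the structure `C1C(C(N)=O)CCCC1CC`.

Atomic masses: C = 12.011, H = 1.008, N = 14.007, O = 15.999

Molecular formula: C9H17NO.
M = 9×12.011 + 17×1.008 + 1×14.007 + 1×15.999 = 155.24 g/mol.

155.24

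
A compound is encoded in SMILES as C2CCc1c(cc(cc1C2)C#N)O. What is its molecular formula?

Heavy atoms from the SMILES: 11 C, 1 N, 1 O.
Implicit hydrogens by atom environment:
  4 × C: 2 H each → 8
  4 × C (aromatic): no H
  2 × C (aromatic): 1 H each → 2
  1 × C: no H
  1 × N: no H
  1 × O: 1 H
  Total hydrogens = 11.
Molecular formula: C11H11NO

C11H11NO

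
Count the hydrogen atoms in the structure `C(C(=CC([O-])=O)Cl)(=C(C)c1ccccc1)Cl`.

Hydrogens are implicit in SMILES; fill each atom to its normal valence:
  5 × C (aromatic): 1 H each → 5
  4 × C: no H
  2 × Cl: no H
  1 × C: 3 H
  1 × C: 1 H
  1 × C (aromatic): no H
  1 × O: no H
  1 × O (charge -1): no H
  Total hydrogens = 9.

9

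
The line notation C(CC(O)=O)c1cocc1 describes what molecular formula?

Heavy atoms from the SMILES: 7 C, 3 O.
Implicit hydrogens by atom environment:
  3 × C (aromatic): 1 H each → 3
  2 × C: 2 H each → 4
  1 × C (aromatic): no H
  1 × C: no H
  1 × O: 1 H
  1 × O (aromatic): no H
  1 × O: no H
  Total hydrogens = 8.
Molecular formula: C7H8O3

C7H8O3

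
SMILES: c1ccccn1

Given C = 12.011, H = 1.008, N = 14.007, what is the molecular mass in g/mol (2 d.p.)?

Molecular formula: C5H5N.
M = 5×12.011 + 5×1.008 + 1×14.007 = 79.10 g/mol.

79.10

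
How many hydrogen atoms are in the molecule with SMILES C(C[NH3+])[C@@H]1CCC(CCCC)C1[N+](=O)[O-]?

Hydrogens are implicit in SMILES; fill each atom to its normal valence:
  7 × C: 2 H each → 14
  3 × C: 1 H each → 3
  1 × C: 3 H
  1 × N (charge +1): 3 H
  1 × N (charge +1): no H
  1 × O: no H
  1 × O (charge -1): no H
  Total hydrogens = 23.

23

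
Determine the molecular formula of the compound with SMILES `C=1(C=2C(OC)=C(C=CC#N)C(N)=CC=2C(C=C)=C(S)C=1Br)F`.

C16H12BrFN2OS

Heavy atoms from the SMILES: 1 Br, 16 C, 1 F, 2 N, 1 O, 1 S.
Implicit hydrogens by atom environment:
  9 × C (aromatic): no H
  3 × C: 1 H each → 3
  1 × Br: no H
  1 × C: 3 H
  1 × C: 2 H
  1 × C (aromatic): 1 H
  1 × C: no H
  1 × F: no H
  1 × N: 2 H
  1 × N: no H
  1 × O: no H
  1 × S: 1 H
  Total hydrogens = 12.
Molecular formula: C16H12BrFN2OS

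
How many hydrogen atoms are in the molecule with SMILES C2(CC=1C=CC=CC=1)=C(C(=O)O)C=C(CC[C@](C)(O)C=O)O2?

18

Hydrogens are implicit in SMILES; fill each atom to its normal valence:
  6 × C (aromatic): 1 H each → 6
  4 × C (aromatic): no H
  3 × C: 2 H each → 6
  2 × C: no H
  2 × O: 1 H each → 2
  2 × O: no H
  1 × C: 3 H
  1 × C: 1 H
  1 × O (aromatic): no H
  Total hydrogens = 18.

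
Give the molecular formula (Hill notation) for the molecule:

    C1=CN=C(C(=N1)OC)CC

C7H10N2O

Heavy atoms from the SMILES: 7 C, 2 N, 1 O.
Implicit hydrogens by atom environment:
  2 × C: 3 H each → 6
  2 × C (aromatic): 1 H each → 2
  2 × C (aromatic): no H
  2 × N (aromatic): no H
  1 × C: 2 H
  1 × O: no H
  Total hydrogens = 10.
Molecular formula: C7H10N2O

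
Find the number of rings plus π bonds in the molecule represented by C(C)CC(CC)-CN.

Molecular formula from the SMILES: C7H17N.
DoU = (2C + 2 + N − H − X)/2 = (2·7 + 2 + 1 − 17 − 0)/2 = 0/2 = 0.
(Structurally: 0 ring(s) + 0 π bond(s) = 0.)

0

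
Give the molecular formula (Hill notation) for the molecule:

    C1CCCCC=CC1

Heavy atoms from the SMILES: 8 C.
Implicit hydrogens by atom environment:
  6 × C: 2 H each → 12
  2 × C: 1 H each → 2
  Total hydrogens = 14.
Molecular formula: C8H14

C8H14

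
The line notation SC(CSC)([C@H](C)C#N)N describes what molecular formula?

Heavy atoms from the SMILES: 6 C, 2 N, 2 S.
Implicit hydrogens by atom environment:
  2 × C: 3 H each → 6
  2 × C: no H
  1 × C: 2 H
  1 × C: 1 H
  1 × N: 2 H
  1 × N: no H
  1 × S: 1 H
  1 × S: no H
  Total hydrogens = 12.
Molecular formula: C6H12N2S2

C6H12N2S2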